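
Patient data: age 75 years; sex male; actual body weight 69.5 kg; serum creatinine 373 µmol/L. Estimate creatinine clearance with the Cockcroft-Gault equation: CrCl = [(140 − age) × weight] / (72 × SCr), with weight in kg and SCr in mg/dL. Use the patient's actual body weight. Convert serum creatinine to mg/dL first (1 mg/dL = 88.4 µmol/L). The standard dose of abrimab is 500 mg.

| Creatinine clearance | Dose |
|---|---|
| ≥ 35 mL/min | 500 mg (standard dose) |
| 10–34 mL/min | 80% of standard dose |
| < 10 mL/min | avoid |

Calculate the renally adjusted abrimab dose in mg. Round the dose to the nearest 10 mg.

SCr = 373 / 88.4 = 4.219 mg/dL
CrCl = (140 − 75) × 69.5 / (72 × 4.219) = 4517.5 / 303.77 ≈ 14.9 mL/min
CrCl ≈ 15 mL/min → bracket 10–34 mL/min.
80% of 500 mg = 400 mg

400 mg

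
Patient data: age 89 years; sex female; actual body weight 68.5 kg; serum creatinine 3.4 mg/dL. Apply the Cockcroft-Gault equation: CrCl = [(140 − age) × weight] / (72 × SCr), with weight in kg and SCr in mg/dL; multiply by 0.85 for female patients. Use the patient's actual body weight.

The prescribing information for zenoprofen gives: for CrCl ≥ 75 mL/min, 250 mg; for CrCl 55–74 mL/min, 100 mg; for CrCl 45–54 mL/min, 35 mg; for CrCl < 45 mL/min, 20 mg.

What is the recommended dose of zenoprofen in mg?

20 mg

CrCl = (140 − 89) × 68.5 / (72 × 3.4) × 0.85 = 3493.5 / 244.80 × 0.85 ≈ 12.1 mL/min
CrCl ≈ 12 mL/min → bracket < 45 mL/min.
Dose for this bracket: 20 mg.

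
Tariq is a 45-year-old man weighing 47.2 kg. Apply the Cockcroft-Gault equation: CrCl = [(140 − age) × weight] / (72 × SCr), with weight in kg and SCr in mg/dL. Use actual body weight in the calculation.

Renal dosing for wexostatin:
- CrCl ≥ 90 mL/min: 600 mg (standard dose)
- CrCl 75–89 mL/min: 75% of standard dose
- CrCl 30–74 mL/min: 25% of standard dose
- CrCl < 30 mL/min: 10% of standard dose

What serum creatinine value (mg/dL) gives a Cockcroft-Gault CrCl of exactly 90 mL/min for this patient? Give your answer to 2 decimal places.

0.69 mg/dL

Standard dose requires CrCl ≥ 90 mL/min.
Set (140 − 45) × 47.2 / (72 × SCr) = 90
SCr = (140 − 45) × 47.2 / (72 × 90) = 0.692 mg/dL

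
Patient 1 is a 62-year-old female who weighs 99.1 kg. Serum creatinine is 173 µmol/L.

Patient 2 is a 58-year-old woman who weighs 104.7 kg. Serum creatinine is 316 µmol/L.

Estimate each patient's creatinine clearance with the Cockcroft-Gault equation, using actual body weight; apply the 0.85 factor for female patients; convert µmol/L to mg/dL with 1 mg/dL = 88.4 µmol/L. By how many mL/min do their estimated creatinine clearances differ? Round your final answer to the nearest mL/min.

18 mL/min

Patient 1: SCr = 173 / 88.4 = 1.957 mg/dL
Patient 1: CrCl = (140 − 62) × 99.1 / (72 × 1.957) × 0.85 = 7729.8 / 140.90 × 0.85 ≈ 46.6 mL/min
Patient 2: SCr = 316 / 88.4 = 3.575 mg/dL
Patient 2: CrCl = (140 − 58) × 104.7 / (72 × 3.575) × 0.85 = 8585.4 / 257.40 × 0.85 ≈ 28.4 mL/min
|46.6 − 28.4| = 18.2 mL/min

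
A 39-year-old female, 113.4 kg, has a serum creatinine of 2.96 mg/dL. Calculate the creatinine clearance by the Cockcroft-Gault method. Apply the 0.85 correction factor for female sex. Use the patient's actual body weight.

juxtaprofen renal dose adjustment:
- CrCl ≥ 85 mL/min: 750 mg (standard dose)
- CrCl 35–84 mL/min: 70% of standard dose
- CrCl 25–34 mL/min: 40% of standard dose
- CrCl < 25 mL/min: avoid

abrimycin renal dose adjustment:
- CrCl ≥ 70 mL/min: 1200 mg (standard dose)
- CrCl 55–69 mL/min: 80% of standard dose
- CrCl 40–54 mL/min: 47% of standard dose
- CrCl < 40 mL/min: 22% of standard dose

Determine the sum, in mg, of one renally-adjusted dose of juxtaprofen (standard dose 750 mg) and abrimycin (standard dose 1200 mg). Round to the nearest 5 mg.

1090 mg

CrCl = (140 − 39) × 113.4 / (72 × 2.96) × 0.85 = 11453.4 / 213.12 × 0.85 ≈ 45.7 mL/min
CrCl ≈ 46 mL/min.
juxtaprofen: 35–84 mL/min → 70% of 750 mg = 525 mg.
abrimycin: 40–54 mL/min → 47% of 1200 mg = 564 mg.
Total = 525 + 564 = 1089 mg.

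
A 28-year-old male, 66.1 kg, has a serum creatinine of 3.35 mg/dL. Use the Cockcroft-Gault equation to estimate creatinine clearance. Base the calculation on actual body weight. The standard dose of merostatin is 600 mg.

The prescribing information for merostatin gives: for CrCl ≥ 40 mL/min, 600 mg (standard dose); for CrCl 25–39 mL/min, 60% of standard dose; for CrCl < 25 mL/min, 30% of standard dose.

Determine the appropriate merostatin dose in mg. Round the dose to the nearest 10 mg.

CrCl = (140 − 28) × 66.1 / (72 × 3.35) = 7403.2 / 241.20 ≈ 30.7 mL/min
CrCl ≈ 31 mL/min → bracket 25–39 mL/min.
60% of 600 mg = 360 mg

360 mg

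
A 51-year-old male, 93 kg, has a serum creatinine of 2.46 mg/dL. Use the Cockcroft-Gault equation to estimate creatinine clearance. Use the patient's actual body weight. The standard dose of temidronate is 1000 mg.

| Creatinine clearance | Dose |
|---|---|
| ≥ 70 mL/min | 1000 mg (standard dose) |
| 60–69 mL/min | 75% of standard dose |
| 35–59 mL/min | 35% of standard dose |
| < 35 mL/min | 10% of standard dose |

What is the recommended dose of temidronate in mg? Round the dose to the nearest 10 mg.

350 mg

CrCl = (140 − 51) × 93 / (72 × 2.46) = 8277.0 / 177.12 ≈ 46.7 mL/min
CrCl ≈ 47 mL/min → bracket 35–59 mL/min.
35% of 1000 mg = 350 mg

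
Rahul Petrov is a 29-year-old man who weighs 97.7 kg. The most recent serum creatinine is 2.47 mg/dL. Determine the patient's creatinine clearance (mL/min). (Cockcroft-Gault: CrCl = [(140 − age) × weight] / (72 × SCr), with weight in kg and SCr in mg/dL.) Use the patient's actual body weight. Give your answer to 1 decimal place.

61.0 mL/min

CrCl = (140 − 29) × 97.7 / (72 × 2.47) = 10844.7 / 177.84 ≈ 61.0 mL/min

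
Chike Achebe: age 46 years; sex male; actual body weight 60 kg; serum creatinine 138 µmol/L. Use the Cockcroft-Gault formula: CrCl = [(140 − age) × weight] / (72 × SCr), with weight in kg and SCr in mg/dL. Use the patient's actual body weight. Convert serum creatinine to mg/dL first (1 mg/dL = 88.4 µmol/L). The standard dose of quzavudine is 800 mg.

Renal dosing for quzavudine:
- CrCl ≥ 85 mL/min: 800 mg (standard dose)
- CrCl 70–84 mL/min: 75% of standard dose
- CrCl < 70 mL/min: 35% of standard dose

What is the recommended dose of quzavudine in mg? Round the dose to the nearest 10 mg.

SCr = 138 / 88.4 = 1.561 mg/dL
CrCl = (140 − 46) × 60 / (72 × 1.561) = 5640.0 / 112.39 ≈ 50.2 mL/min
CrCl ≈ 50 mL/min → bracket < 70 mL/min.
35% of 800 mg = 280 mg

280 mg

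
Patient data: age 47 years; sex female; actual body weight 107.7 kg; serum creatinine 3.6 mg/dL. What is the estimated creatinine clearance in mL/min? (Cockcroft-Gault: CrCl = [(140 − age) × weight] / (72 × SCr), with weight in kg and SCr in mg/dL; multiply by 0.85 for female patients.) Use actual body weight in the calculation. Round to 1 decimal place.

32.8 mL/min

CrCl = (140 − 47) × 107.7 / (72 × 3.6) × 0.85 = 10016.1 / 259.20 × 0.85 ≈ 32.8 mL/min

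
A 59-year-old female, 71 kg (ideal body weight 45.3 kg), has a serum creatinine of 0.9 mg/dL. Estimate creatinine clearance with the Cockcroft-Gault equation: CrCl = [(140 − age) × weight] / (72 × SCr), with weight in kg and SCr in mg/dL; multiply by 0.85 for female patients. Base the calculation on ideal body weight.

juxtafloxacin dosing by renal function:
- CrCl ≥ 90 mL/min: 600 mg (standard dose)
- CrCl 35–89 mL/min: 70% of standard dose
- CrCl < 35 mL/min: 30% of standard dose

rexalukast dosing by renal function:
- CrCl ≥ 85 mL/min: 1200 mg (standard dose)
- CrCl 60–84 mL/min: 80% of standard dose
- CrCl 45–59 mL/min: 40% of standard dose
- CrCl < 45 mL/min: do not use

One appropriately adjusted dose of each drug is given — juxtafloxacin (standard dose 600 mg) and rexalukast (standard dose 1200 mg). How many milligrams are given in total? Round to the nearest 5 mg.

900 mg

CrCl = (140 − 59) × 45.3 / (72 × 0.9) × 0.85 = 3669.3 / 64.80 × 0.85 ≈ 48.1 mL/min
CrCl ≈ 48 mL/min.
juxtafloxacin: 35–89 mL/min → 70% of 600 mg = 420 mg.
rexalukast: 45–59 mL/min → 40% of 1200 mg = 480 mg.
Total = 420 + 480 = 900 mg.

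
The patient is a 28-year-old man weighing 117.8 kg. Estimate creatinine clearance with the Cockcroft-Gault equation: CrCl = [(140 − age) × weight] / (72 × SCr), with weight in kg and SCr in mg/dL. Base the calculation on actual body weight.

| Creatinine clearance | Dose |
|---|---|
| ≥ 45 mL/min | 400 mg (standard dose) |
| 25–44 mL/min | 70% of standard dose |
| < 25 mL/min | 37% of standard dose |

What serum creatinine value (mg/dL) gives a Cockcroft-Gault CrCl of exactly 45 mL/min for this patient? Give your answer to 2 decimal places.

4.07 mg/dL

Standard dose requires CrCl ≥ 45 mL/min.
Set (140 − 28) × 117.8 / (72 × SCr) = 45
SCr = (140 − 28) × 117.8 / (72 × 45) = 4.072 mg/dL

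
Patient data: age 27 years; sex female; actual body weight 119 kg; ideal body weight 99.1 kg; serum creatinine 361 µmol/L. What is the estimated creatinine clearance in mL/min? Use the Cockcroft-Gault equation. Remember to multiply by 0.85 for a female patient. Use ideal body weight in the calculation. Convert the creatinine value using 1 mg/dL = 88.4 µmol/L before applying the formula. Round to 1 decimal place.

32.4 mL/min

SCr = 361 / 88.4 = 4.084 mg/dL
CrCl = (140 − 27) × 99.1 / (72 × 4.084) × 0.85 = 11198.3 / 294.05 × 0.85 ≈ 32.4 mL/min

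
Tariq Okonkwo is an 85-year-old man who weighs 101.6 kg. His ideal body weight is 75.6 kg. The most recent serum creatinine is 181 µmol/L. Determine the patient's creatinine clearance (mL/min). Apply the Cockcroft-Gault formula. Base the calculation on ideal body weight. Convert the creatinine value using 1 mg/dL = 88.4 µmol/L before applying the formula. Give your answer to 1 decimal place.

28.2 mL/min

SCr = 181 / 88.4 = 2.048 mg/dL
CrCl = (140 − 85) × 75.6 / (72 × 2.048) = 4158.0 / 147.46 ≈ 28.2 mL/min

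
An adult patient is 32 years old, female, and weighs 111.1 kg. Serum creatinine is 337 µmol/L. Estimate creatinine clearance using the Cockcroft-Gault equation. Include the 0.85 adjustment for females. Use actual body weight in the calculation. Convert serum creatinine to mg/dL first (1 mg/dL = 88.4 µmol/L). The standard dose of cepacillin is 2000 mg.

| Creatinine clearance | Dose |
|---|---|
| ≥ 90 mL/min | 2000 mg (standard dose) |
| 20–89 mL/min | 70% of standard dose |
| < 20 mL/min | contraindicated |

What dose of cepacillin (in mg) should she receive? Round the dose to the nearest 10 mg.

1400 mg

SCr = 337 / 88.4 = 3.812 mg/dL
CrCl = (140 − 32) × 111.1 / (72 × 3.812) × 0.85 = 11998.8 / 274.46 × 0.85 ≈ 37.2 mL/min
CrCl ≈ 37 mL/min → bracket 20–89 mL/min.
70% of 2000 mg = 1400 mg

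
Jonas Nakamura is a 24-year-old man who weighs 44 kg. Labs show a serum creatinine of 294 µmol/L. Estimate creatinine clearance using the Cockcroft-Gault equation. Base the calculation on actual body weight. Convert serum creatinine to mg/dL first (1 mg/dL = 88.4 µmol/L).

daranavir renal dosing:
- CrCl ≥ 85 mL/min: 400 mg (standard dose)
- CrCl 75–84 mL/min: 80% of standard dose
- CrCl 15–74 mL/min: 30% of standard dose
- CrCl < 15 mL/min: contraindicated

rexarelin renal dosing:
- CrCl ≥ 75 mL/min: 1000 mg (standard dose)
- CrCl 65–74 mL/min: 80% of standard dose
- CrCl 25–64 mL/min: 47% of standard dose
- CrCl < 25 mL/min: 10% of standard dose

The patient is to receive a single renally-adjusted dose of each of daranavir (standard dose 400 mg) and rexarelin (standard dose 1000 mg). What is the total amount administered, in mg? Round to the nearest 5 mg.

SCr = 294 / 88.4 = 3.326 mg/dL
CrCl = (140 − 24) × 44 / (72 × 3.326) = 5104.0 / 239.47 ≈ 21.3 mL/min
CrCl ≈ 21 mL/min.
daranavir: 15–74 mL/min → 30% of 400 mg = 120 mg.
rexarelin: < 25 mL/min → 10% of 1000 mg = 100 mg.
Total = 120 + 100 = 220 mg.

220 mg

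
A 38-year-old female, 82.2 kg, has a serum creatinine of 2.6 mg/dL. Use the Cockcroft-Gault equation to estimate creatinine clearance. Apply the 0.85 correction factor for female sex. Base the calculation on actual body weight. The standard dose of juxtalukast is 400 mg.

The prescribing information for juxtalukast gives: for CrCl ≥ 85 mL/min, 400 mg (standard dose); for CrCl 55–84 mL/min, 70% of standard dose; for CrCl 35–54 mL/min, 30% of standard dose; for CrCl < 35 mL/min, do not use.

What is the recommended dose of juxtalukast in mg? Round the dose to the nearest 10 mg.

120 mg

CrCl = (140 − 38) × 82.2 / (72 × 2.6) × 0.85 = 8384.4 / 187.20 × 0.85 ≈ 38.1 mL/min
CrCl ≈ 38 mL/min → bracket 35–54 mL/min.
30% of 400 mg = 120 mg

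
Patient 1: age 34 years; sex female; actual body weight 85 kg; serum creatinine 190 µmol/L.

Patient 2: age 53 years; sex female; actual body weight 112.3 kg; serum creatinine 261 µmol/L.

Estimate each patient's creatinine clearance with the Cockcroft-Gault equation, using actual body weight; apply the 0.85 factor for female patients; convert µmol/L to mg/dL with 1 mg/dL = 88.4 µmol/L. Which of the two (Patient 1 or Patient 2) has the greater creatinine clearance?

Patient 1: SCr = 190 / 88.4 = 2.149 mg/dL
Patient 1: CrCl = (140 − 34) × 85 / (72 × 2.149) × 0.85 = 9010.0 / 154.73 × 0.85 ≈ 49.5 mL/min
Patient 2: SCr = 261 / 88.4 = 2.952 mg/dL
Patient 2: CrCl = (140 − 53) × 112.3 / (72 × 2.952) × 0.85 = 9770.1 / 212.54 × 0.85 ≈ 39.1 mL/min
49.5 vs 39.1 mL/min → Patient 1 is higher.

Patient 1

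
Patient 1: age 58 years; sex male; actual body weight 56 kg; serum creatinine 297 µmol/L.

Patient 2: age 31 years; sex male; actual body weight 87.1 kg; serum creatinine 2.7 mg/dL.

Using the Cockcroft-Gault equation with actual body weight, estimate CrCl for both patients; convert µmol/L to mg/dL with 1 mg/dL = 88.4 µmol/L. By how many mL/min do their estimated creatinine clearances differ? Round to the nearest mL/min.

30 mL/min

Patient 1: SCr = 297 / 88.4 = 3.36 mg/dL
Patient 1: CrCl = (140 − 58) × 56 / (72 × 3.36) = 4592.0 / 241.92 ≈ 19.0 mL/min
Patient 2: CrCl = (140 − 31) × 87.1 / (72 × 2.7) = 9493.9 / 194.40 ≈ 48.8 mL/min
|19.0 − 48.8| = 29.8 mL/min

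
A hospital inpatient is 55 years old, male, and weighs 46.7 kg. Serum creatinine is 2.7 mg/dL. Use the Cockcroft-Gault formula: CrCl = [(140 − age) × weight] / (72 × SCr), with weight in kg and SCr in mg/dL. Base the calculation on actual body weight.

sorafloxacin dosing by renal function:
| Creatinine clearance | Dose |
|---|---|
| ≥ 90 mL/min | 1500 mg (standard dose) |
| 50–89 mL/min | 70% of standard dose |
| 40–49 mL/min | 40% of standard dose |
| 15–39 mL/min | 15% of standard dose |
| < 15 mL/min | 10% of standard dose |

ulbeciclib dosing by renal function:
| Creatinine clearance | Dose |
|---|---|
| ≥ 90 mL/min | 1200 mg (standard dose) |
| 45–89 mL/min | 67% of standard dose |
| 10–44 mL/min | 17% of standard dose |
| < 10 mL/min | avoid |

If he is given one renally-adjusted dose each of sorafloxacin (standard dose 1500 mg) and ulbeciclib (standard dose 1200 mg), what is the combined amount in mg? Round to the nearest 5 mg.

430 mg

CrCl = (140 − 55) × 46.7 / (72 × 2.7) = 3969.5 / 194.40 ≈ 20.4 mL/min
CrCl ≈ 20 mL/min.
sorafloxacin: 15–39 mL/min → 15% of 1500 mg = 225 mg.
ulbeciclib: 10–44 mL/min → 17% of 1200 mg = 204 mg.
Total = 225 + 204 = 429 mg.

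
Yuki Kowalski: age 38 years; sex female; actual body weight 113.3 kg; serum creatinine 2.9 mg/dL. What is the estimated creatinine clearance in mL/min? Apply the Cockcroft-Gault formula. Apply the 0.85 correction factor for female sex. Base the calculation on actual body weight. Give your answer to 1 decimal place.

CrCl = (140 − 38) × 113.3 / (72 × 2.9) × 0.85 = 11556.6 / 208.80 × 0.85 ≈ 47.0 mL/min

47.0 mL/min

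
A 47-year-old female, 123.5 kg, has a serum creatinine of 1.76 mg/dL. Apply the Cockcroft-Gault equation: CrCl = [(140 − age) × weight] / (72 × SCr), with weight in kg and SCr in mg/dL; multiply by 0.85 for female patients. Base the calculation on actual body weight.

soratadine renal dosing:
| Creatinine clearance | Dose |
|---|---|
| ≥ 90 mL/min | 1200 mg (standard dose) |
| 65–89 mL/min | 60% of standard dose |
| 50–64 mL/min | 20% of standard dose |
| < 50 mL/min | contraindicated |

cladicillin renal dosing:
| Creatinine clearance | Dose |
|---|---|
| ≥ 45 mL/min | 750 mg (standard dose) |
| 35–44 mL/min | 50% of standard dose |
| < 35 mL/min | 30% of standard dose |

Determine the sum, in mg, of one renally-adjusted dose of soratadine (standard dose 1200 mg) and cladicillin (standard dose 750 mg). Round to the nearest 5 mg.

1470 mg

CrCl = (140 − 47) × 123.5 / (72 × 1.76) × 0.85 = 11485.5 / 126.72 × 0.85 ≈ 77.0 mL/min
CrCl ≈ 77 mL/min.
soratadine: 65–89 mL/min → 60% of 1200 mg = 720 mg.
cladicillin: ≥ 45 mL/min → 100% of 750 mg = 750 mg.
Total = 720 + 750 = 1470 mg.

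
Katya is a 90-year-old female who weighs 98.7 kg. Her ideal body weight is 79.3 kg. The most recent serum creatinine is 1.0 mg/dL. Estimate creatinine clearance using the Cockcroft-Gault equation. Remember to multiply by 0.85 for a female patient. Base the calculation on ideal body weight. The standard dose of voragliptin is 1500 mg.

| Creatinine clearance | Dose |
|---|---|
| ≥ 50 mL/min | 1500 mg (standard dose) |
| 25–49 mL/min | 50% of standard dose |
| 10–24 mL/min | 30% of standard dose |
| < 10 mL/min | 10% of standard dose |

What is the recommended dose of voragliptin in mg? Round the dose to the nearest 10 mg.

750 mg

CrCl = (140 − 90) × 79.3 / (72 × 1) × 0.85 = 3965.0 / 72.00 × 0.85 ≈ 46.8 mL/min
CrCl ≈ 47 mL/min → bracket 25–49 mL/min.
50% of 1500 mg = 750 mg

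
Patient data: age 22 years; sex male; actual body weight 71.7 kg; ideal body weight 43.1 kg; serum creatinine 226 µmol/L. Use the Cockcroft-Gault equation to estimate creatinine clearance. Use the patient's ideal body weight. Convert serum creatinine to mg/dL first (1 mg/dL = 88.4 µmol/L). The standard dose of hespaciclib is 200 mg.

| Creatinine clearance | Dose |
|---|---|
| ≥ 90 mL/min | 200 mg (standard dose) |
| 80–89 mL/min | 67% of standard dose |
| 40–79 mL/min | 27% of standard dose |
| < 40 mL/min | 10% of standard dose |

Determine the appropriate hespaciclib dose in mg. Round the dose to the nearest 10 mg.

20 mg

SCr = 226 / 88.4 = 2.557 mg/dL
CrCl = (140 − 22) × 43.1 / (72 × 2.557) = 5085.8 / 184.10 ≈ 27.6 mL/min
CrCl ≈ 28 mL/min → bracket < 40 mL/min.
10% of 200 mg = 20 mg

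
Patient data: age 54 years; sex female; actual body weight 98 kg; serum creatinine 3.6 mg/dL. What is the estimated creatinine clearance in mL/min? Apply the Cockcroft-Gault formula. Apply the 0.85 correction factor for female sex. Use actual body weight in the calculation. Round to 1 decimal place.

27.6 mL/min

CrCl = (140 − 54) × 98 / (72 × 3.6) × 0.85 = 8428.0 / 259.20 × 0.85 ≈ 27.6 mL/min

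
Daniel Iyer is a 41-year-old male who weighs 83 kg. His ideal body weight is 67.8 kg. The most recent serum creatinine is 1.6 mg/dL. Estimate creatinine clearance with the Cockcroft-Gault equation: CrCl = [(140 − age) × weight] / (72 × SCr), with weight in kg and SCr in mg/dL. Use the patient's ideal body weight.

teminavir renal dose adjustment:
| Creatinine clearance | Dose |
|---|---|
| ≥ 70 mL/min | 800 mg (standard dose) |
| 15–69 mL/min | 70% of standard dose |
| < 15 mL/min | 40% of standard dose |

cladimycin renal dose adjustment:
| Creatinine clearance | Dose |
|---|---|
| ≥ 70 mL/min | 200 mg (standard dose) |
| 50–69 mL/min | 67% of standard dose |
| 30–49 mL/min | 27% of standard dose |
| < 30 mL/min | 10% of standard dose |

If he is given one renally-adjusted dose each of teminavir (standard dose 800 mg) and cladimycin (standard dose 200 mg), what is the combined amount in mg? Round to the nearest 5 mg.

695 mg

CrCl = (140 − 41) × 67.8 / (72 × 1.6) = 6712.2 / 115.20 ≈ 58.3 mL/min
CrCl ≈ 58 mL/min.
teminavir: 15–69 mL/min → 70% of 800 mg = 560 mg.
cladimycin: 50–69 mL/min → 67% of 200 mg = 134 mg.
Total = 560 + 134 = 694 mg.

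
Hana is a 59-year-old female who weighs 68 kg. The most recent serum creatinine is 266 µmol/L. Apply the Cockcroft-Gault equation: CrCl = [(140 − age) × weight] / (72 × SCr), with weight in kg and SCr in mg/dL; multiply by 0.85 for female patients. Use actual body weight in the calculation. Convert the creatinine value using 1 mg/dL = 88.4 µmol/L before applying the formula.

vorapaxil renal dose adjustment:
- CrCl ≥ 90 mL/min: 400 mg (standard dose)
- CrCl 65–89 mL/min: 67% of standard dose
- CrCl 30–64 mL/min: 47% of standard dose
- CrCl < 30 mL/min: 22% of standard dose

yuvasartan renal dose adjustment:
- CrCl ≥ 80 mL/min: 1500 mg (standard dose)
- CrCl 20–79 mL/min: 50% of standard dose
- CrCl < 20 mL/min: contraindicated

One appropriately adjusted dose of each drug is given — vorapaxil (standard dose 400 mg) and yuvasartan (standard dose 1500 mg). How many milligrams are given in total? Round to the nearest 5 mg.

840 mg

SCr = 266 / 88.4 = 3.009 mg/dL
CrCl = (140 − 59) × 68 / (72 × 3.009) × 0.85 = 5508.0 / 216.65 × 0.85 ≈ 21.6 mL/min
CrCl ≈ 22 mL/min.
vorapaxil: < 30 mL/min → 22% of 400 mg = 88 mg.
yuvasartan: 20–79 mL/min → 50% of 1500 mg = 750 mg.
Total = 88 + 750 = 838 mg.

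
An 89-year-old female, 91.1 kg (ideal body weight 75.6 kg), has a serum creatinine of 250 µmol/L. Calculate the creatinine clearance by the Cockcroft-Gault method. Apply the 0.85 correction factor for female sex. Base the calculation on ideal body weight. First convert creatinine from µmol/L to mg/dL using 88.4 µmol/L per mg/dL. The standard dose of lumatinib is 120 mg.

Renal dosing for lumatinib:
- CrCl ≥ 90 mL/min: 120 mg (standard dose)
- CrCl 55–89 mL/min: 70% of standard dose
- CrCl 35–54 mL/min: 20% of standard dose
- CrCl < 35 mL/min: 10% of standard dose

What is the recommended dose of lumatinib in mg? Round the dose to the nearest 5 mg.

SCr = 250 / 88.4 = 2.828 mg/dL
CrCl = (140 − 89) × 75.6 / (72 × 2.828) × 0.85 = 3855.6 / 203.62 × 0.85 ≈ 16.1 mL/min
CrCl ≈ 16 mL/min → bracket < 35 mL/min.
10% of 120 mg = 12 mg → 10 mg

10 mg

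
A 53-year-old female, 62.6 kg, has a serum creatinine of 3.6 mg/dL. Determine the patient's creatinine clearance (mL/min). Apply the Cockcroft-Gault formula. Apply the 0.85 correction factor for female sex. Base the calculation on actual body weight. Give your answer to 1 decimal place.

CrCl = (140 − 53) × 62.6 / (72 × 3.6) × 0.85 = 5446.2 / 259.20 × 0.85 ≈ 17.9 mL/min

17.9 mL/min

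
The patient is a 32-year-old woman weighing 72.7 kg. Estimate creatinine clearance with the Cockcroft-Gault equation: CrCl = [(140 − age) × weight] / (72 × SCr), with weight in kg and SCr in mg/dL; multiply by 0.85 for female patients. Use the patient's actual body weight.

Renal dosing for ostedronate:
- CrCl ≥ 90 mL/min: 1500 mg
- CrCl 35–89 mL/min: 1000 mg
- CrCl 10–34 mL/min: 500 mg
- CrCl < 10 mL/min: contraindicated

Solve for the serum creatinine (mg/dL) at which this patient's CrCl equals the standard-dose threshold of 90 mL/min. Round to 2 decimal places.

Standard dose requires CrCl ≥ 90 mL/min.
Set (140 − 32) × 72.7 × 0.85 / (72 × SCr) = 90
SCr = (140 − 32) × 72.7 × 0.85 / (72 × 90) = 1.030 mg/dL

1.03 mg/dL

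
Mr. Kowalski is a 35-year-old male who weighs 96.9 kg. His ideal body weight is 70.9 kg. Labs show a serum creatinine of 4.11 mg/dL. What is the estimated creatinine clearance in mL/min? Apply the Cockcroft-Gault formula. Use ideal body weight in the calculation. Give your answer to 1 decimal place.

CrCl = (140 − 35) × 70.9 / (72 × 4.11) = 7444.5 / 295.92 ≈ 25.2 mL/min

25.2 mL/min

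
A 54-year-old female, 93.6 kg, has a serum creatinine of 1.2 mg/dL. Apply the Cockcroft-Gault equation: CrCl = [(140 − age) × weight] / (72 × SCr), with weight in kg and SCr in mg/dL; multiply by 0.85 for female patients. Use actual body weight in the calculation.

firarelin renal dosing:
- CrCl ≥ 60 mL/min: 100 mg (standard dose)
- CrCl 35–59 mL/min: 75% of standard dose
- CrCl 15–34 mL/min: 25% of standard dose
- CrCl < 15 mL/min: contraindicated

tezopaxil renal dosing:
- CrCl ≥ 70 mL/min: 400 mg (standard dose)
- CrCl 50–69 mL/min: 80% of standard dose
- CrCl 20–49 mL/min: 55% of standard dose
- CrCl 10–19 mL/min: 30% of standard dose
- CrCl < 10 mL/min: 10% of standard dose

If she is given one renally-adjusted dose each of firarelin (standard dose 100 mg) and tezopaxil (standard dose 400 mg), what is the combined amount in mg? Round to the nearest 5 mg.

500 mg

CrCl = (140 − 54) × 93.6 / (72 × 1.2) × 0.85 = 8049.6 / 86.40 × 0.85 ≈ 79.2 mL/min
CrCl ≈ 79 mL/min.
firarelin: ≥ 60 mL/min → 100% of 100 mg = 100 mg.
tezopaxil: ≥ 70 mL/min → 100% of 400 mg = 400 mg.
Total = 100 + 400 = 500 mg.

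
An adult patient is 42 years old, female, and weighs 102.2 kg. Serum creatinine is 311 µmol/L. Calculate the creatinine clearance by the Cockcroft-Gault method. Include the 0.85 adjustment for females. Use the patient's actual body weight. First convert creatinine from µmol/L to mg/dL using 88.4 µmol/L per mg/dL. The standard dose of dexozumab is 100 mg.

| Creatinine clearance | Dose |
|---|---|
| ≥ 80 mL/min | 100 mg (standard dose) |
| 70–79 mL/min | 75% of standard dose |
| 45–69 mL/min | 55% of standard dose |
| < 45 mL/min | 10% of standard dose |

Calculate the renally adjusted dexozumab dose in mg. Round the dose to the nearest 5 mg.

SCr = 311 / 88.4 = 3.518 mg/dL
CrCl = (140 − 42) × 102.2 / (72 × 3.518) × 0.85 = 10015.6 / 253.30 × 0.85 ≈ 33.6 mL/min
CrCl ≈ 34 mL/min → bracket < 45 mL/min.
10% of 100 mg = 10 mg

10 mg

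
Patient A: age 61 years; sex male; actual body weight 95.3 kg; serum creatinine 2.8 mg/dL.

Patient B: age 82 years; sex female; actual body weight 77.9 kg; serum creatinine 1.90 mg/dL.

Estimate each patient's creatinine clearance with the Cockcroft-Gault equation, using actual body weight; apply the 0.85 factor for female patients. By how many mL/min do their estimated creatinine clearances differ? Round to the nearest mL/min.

Patient A: CrCl = (140 − 61) × 95.3 / (72 × 2.8) = 7528.7 / 201.60 ≈ 37.3 mL/min
Patient B: CrCl = (140 − 82) × 77.9 / (72 × 1.9) × 0.85 = 4518.2 / 136.80 × 0.85 ≈ 28.1 mL/min
|37.3 − 28.1| = 9.2 mL/min

9 mL/min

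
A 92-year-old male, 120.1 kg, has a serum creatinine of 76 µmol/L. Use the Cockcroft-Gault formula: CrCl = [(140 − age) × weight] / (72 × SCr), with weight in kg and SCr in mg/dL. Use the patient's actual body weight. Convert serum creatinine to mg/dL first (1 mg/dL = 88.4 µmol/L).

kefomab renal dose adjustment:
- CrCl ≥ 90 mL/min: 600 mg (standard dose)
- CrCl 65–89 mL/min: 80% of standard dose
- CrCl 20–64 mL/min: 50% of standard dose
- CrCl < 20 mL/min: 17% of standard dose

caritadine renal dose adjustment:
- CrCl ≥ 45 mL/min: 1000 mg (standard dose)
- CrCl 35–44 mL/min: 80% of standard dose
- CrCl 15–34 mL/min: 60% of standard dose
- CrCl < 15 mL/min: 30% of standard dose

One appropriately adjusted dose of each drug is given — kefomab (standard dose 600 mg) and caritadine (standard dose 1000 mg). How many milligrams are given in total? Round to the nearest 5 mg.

1600 mg

SCr = 76 / 88.4 = 0.86 mg/dL
CrCl = (140 − 92) × 120.1 / (72 × 0.86) = 5764.8 / 61.92 ≈ 93.1 mL/min
CrCl ≈ 93 mL/min.
kefomab: ≥ 90 mL/min → 100% of 600 mg = 600 mg.
caritadine: ≥ 45 mL/min → 100% of 1000 mg = 1000 mg.
Total = 600 + 1000 = 1600 mg.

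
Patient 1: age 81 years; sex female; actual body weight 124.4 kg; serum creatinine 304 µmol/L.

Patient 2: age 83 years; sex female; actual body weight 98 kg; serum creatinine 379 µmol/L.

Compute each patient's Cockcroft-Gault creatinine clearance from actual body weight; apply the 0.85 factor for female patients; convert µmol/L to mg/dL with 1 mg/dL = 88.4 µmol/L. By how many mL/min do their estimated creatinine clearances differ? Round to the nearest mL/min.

Patient 1: SCr = 304 / 88.4 = 3.439 mg/dL
Patient 1: CrCl = (140 − 81) × 124.4 / (72 × 3.439) × 0.85 = 7339.6 / 247.61 × 0.85 ≈ 25.2 mL/min
Patient 2: SCr = 379 / 88.4 = 4.287 mg/dL
Patient 2: CrCl = (140 − 83) × 98 / (72 × 4.287) × 0.85 = 5586.0 / 308.66 × 0.85 ≈ 15.4 mL/min
|25.2 − 15.4| = 9.8 mL/min

10 mL/min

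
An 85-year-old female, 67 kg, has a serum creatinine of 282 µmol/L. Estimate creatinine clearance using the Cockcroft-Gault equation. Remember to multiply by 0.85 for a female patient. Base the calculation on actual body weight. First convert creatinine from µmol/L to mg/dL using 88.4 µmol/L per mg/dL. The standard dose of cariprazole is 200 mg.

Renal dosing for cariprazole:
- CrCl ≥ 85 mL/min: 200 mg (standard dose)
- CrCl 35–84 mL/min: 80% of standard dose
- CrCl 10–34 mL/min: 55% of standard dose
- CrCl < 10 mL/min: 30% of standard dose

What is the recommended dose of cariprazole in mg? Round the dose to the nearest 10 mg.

SCr = 282 / 88.4 = 3.19 mg/dL
CrCl = (140 − 85) × 67 / (72 × 3.19) × 0.85 = 3685.0 / 229.68 × 0.85 ≈ 13.6 mL/min
CrCl ≈ 14 mL/min → bracket 10–34 mL/min.
55% of 200 mg = 110 mg

110 mg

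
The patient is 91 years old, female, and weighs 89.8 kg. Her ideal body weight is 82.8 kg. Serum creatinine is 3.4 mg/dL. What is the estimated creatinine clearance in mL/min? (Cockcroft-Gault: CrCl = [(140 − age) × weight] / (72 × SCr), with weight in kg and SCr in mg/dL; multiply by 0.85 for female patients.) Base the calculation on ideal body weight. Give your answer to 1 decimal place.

CrCl = (140 − 91) × 82.8 / (72 × 3.4) × 0.85 = 4057.2 / 244.80 × 0.85 ≈ 14.1 mL/min

14.1 mL/min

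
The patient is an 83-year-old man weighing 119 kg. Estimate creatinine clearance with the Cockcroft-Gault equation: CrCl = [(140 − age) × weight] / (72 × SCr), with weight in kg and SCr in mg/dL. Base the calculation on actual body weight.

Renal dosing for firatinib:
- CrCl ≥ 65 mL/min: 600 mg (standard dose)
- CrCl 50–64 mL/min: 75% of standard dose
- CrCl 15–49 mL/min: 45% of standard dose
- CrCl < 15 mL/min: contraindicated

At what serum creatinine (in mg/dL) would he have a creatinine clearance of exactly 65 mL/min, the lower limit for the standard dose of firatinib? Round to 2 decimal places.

1.45 mg/dL

Standard dose requires CrCl ≥ 65 mL/min.
Set (140 − 83) × 119 / (72 × SCr) = 65
SCr = (140 − 83) × 119 / (72 × 65) = 1.449 mg/dL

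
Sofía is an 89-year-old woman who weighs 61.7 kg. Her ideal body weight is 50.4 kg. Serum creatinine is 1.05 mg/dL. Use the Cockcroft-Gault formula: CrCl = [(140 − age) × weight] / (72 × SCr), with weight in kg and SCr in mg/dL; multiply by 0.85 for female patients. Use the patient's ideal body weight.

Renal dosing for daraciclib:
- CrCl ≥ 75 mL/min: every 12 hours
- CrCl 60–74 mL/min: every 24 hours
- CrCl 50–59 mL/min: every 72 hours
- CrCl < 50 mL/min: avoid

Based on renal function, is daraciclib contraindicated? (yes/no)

CrCl = (140 − 89) × 50.4 / (72 × 1.05) × 0.85 = 2570.4 / 75.60 × 0.85 ≈ 28.9 mL/min
CrCl ≈ 29 mL/min, which is < 50 mL/min.

yes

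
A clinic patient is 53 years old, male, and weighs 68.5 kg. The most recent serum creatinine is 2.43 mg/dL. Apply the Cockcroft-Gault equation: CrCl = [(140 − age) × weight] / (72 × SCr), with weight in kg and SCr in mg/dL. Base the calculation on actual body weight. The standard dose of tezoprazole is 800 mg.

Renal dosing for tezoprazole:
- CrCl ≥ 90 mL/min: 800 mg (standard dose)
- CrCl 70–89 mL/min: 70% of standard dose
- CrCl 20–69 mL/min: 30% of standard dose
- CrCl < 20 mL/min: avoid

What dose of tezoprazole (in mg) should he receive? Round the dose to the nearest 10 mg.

240 mg

CrCl = (140 − 53) × 68.5 / (72 × 2.43) = 5959.5 / 174.96 ≈ 34.1 mL/min
CrCl ≈ 34 mL/min → bracket 20–69 mL/min.
30% of 800 mg = 240 mg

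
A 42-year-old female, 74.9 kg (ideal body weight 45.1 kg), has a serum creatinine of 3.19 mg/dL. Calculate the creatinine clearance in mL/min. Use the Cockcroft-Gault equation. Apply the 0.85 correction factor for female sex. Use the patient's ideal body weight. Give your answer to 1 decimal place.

16.4 mL/min

CrCl = (140 − 42) × 45.1 / (72 × 3.19) × 0.85 = 4419.8 / 229.68 × 0.85 ≈ 16.4 mL/min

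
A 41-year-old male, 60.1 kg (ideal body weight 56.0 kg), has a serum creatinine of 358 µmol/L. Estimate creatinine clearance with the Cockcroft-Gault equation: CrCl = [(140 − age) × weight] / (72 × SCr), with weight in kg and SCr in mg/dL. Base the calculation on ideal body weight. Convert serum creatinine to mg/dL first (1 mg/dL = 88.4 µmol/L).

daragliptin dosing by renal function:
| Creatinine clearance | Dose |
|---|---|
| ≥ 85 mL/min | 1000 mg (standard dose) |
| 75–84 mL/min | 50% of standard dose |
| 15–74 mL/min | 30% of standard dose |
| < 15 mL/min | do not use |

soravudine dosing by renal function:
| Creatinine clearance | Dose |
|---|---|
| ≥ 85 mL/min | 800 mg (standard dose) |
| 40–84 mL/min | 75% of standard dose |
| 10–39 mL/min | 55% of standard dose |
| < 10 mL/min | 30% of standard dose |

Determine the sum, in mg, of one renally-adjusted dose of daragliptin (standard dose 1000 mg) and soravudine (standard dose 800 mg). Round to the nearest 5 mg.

740 mg

SCr = 358 / 88.4 = 4.05 mg/dL
CrCl = (140 − 41) × 56 / (72 × 4.05) = 5544.0 / 291.60 ≈ 19.0 mL/min
CrCl ≈ 19 mL/min.
daragliptin: 15–74 mL/min → 30% of 1000 mg = 300 mg.
soravudine: 10–39 mL/min → 55% of 800 mg = 440 mg.
Total = 300 + 440 = 740 mg.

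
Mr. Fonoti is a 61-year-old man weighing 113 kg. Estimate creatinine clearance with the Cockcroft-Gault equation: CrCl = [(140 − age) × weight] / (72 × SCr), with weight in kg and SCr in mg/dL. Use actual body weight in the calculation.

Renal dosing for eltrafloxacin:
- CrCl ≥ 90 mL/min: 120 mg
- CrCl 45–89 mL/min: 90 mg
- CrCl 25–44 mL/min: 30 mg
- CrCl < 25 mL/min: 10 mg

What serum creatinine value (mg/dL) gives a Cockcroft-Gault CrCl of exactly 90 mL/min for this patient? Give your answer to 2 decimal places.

Standard dose requires CrCl ≥ 90 mL/min.
Set (140 − 61) × 113 / (72 × SCr) = 90
SCr = (140 − 61) × 113 / (72 × 90) = 1.378 mg/dL

1.38 mg/dL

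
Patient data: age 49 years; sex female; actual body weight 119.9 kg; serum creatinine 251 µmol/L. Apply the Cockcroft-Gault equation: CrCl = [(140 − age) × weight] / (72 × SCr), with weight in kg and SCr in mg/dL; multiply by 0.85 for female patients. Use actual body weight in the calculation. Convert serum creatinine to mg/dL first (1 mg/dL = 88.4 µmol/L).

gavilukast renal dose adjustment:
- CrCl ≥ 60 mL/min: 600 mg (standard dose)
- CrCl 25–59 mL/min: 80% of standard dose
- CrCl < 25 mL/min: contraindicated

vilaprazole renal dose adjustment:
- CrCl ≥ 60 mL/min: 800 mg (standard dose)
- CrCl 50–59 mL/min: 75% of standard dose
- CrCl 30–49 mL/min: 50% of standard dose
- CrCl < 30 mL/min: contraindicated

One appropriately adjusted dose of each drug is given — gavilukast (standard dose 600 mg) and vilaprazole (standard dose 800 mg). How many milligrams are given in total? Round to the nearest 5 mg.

880 mg

SCr = 251 / 88.4 = 2.839 mg/dL
CrCl = (140 − 49) × 119.9 / (72 × 2.839) × 0.85 = 10910.9 / 204.41 × 0.85 ≈ 45.4 mL/min
CrCl ≈ 45 mL/min.
gavilukast: 25–59 mL/min → 80% of 600 mg = 480 mg.
vilaprazole: 30–49 mL/min → 50% of 800 mg = 400 mg.
Total = 480 + 400 = 880 mg.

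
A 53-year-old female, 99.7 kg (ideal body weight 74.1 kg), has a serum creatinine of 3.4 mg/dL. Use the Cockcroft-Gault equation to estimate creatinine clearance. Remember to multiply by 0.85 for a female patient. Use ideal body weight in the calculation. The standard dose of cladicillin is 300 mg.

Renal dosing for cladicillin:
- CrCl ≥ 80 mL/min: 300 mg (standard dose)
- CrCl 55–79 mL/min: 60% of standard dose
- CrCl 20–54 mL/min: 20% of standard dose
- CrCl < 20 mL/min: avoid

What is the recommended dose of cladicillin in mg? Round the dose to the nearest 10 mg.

CrCl = (140 − 53) × 74.1 / (72 × 3.4) × 0.85 = 6446.7 / 244.80 × 0.85 ≈ 22.4 mL/min
CrCl ≈ 22 mL/min → bracket 20–54 mL/min.
20% of 300 mg = 60 mg

60 mg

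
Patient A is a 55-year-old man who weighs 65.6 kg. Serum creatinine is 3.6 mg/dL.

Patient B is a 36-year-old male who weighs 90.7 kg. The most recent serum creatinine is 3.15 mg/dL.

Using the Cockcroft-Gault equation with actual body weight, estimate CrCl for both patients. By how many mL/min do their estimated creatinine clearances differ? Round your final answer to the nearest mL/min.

Patient A: CrCl = (140 − 55) × 65.6 / (72 × 3.6) = 5576.0 / 259.20 ≈ 21.5 mL/min
Patient B: CrCl = (140 − 36) × 90.7 / (72 × 3.15) = 9432.8 / 226.80 ≈ 41.6 mL/min
|21.5 − 41.6| = 20.1 mL/min

20 mL/min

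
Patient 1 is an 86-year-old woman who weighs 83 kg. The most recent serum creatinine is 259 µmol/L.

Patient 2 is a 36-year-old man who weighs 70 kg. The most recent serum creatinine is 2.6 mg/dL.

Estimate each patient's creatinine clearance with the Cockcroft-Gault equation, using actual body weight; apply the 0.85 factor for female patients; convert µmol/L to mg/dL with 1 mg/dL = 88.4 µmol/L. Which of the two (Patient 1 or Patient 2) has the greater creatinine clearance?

Patient 1: SCr = 259 / 88.4 = 2.93 mg/dL
Patient 1: CrCl = (140 − 86) × 83 / (72 × 2.93) × 0.85 = 4482.0 / 210.96 × 0.85 ≈ 18.1 mL/min
Patient 2: CrCl = (140 − 36) × 70 / (72 × 2.6) = 7280.0 / 187.20 ≈ 38.9 mL/min
18.1 vs 38.9 mL/min → Patient 2 is higher.

Patient 2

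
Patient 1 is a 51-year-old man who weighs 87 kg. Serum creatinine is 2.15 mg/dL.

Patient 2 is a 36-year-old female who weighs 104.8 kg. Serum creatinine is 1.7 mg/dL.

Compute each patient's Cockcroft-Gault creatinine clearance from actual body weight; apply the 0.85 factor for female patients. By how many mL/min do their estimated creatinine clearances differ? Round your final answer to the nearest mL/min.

26 mL/min

Patient 1: CrCl = (140 − 51) × 87 / (72 × 2.15) = 7743.0 / 154.80 ≈ 50.0 mL/min
Patient 2: CrCl = (140 − 36) × 104.8 / (72 × 1.7) × 0.85 = 10899.2 / 122.40 × 0.85 ≈ 75.7 mL/min
|50.0 − 75.7| = 25.7 mL/min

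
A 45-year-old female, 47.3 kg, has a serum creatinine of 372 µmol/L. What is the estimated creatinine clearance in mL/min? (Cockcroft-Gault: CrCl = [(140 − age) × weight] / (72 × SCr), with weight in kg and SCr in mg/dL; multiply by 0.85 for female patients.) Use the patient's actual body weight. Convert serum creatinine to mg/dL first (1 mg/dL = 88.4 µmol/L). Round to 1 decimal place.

12.6 mL/min

SCr = 372 / 88.4 = 4.208 mg/dL
CrCl = (140 − 45) × 47.3 / (72 × 4.208) × 0.85 = 4493.5 / 302.98 × 0.85 ≈ 12.6 mL/min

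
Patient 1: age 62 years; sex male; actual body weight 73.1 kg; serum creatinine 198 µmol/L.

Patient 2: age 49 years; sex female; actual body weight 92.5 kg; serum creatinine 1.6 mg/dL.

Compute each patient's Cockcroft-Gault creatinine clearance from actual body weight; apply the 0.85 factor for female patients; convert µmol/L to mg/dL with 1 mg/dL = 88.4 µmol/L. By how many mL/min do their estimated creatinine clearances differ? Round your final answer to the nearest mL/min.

27 mL/min

Patient 1: SCr = 198 / 88.4 = 2.24 mg/dL
Patient 1: CrCl = (140 − 62) × 73.1 / (72 × 2.24) = 5701.8 / 161.28 ≈ 35.4 mL/min
Patient 2: CrCl = (140 − 49) × 92.5 / (72 × 1.6) × 0.85 = 8417.5 / 115.20 × 0.85 ≈ 62.1 mL/min
|35.4 − 62.1| = 26.7 mL/min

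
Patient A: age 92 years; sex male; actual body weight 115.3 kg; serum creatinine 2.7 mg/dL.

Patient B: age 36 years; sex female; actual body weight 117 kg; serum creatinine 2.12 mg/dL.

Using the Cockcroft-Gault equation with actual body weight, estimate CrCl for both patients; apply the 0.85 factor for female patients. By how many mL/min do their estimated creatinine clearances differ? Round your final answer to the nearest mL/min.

39 mL/min

Patient A: CrCl = (140 − 92) × 115.3 / (72 × 2.7) = 5534.4 / 194.40 ≈ 28.5 mL/min
Patient B: CrCl = (140 − 36) × 117 / (72 × 2.12) × 0.85 = 12168.0 / 152.64 × 0.85 ≈ 67.8 mL/min
|28.5 − 67.8| = 39.3 mL/min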